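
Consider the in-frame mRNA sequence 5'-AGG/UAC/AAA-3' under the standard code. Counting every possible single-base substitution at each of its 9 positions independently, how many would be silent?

Codon 1 (AGG, Arg): 2 synonymous substitutions.
Codon 2 (UAC, Tyr): 1 synonymous substitution.
Codon 3 (AAA, Lys): 1 synonymous substitution.
Total: 2 + 1 + 1 = 4.

4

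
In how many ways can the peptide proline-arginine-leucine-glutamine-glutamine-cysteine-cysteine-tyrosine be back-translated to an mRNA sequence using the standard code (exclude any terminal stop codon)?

4608

Pro: 4 codons.
Arg: 6 codons.
Leu: 6 codons.
Gln: 2 codons.
Gln: 2 codons.
Cys: 2 codons.
Cys: 2 codons.
Tyr: 2 codons.
4 × 6 × 6 × 2 × 2 × 2 × 2 × 2 = 4608.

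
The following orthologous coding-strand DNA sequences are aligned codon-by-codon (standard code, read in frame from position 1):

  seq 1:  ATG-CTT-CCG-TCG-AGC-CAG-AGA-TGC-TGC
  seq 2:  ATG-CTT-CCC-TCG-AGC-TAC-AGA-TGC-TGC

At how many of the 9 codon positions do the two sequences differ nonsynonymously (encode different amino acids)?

1

Codon 1: ATG Met / ATG Met — identical.
Codon 2: CTT Leu / CTT Leu — identical.
Codon 3: CCG Pro / CCC Pro — synonymous.
Codon 4: TCG Ser / TCG Ser — identical.
Codon 5: AGC Ser / AGC Ser — identical.
Codon 6: CAG Gln / TAC Tyr — nonsynonymous.
Codon 7: AGA Arg / AGA Arg — identical.
Codon 8: TGC Cys / TGC Cys — identical.
Codon 9: TGC Cys / TGC Cys — identical.
Nonsynonymous differences: 1.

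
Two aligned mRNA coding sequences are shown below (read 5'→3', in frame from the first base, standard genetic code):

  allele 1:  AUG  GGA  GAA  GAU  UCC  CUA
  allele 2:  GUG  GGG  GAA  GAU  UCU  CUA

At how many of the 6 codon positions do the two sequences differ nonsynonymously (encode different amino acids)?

Codon 1: AUG Met / GUG Val — nonsynonymous.
Codon 2: GGA Gly / GGG Gly — synonymous.
Codon 3: GAA Glu / GAA Glu — identical.
Codon 4: GAU Asp / GAU Asp — identical.
Codon 5: UCC Ser / UCU Ser — synonymous.
Codon 6: CUA Leu / CUA Leu — identical.
Nonsynonymous differences: 1.

1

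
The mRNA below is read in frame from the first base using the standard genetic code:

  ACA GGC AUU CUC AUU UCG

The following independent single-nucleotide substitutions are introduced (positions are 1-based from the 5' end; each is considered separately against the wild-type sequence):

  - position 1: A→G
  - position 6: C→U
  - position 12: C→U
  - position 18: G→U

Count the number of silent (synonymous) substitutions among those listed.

3

Codon 1: ACA (Thr) → GCA (Ala) — missense.
Codon 2: GGC (Gly) → GGU (Gly) — synonymous.
Codon 4: CUC (Leu) → CUU (Leu) — synonymous.
Codon 6: UCG (Ser) → UCU (Ser) — synonymous.
Synonymous: 3 of 4.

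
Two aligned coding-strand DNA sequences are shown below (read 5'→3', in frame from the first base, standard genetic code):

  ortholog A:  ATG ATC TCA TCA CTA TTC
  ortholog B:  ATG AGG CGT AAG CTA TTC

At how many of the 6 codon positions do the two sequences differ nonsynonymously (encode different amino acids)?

3

Codon 1: ATG Met / ATG Met — identical.
Codon 2: ATC Ile / AGG Arg — nonsynonymous.
Codon 3: TCA Ser / CGT Arg — nonsynonymous.
Codon 4: TCA Ser / AAG Lys — nonsynonymous.
Codon 5: CTA Leu / CTA Leu — identical.
Codon 6: TTC Phe / TTC Phe — identical.
Nonsynonymous differences: 3.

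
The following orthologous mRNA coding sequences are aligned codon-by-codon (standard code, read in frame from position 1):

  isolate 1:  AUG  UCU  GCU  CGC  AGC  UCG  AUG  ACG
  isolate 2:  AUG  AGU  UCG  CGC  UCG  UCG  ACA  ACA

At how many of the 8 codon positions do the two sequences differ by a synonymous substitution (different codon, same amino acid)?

3

Codon 1: AUG Met / AUG Met — identical.
Codon 2: UCU Ser / AGU Ser — synonymous.
Codon 3: GCU Ala / UCG Ser — nonsynonymous.
Codon 4: CGC Arg / CGC Arg — identical.
Codon 5: AGC Ser / UCG Ser — synonymous.
Codon 6: UCG Ser / UCG Ser — identical.
Codon 7: AUG Met / ACA Thr — nonsynonymous.
Codon 8: ACG Thr / ACA Thr — synonymous.
Synonymous differences: 3.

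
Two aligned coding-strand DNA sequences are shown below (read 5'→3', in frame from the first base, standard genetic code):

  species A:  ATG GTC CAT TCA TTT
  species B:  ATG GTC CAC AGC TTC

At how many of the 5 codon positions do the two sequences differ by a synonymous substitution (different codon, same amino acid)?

Codon 1: ATG Met / ATG Met — identical.
Codon 2: GTC Val / GTC Val — identical.
Codon 3: CAT His / CAC His — synonymous.
Codon 4: TCA Ser / AGC Ser — synonymous.
Codon 5: TTT Phe / TTC Phe — synonymous.
Synonymous differences: 3.

3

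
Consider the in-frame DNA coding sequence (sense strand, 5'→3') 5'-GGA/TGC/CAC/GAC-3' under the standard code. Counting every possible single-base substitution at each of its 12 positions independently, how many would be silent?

6

Codon 1 (GGA, Gly): 3 synonymous substitutions.
Codon 2 (TGC, Cys): 1 synonymous substitution.
Codon 3 (CAC, His): 1 synonymous substitution.
Codon 4 (GAC, Asp): 1 synonymous substitution.
Total: 3 + 1 + 1 + 1 = 6.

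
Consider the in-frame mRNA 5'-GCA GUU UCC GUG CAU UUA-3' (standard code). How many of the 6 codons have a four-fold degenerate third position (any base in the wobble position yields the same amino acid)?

4

Codon 1 GCA (Ala): third position 4-fold.
Codon 2 GUU (Val): third position 4-fold.
Codon 3 UCC (Ser): third position 4-fold.
Codon 4 GUG (Val): third position 4-fold.
Codon 5 CAU (His): third position 2-fold.
Codon 6 UUA (Leu): third position 2-fold.
Four-fold degenerate third positions: 4.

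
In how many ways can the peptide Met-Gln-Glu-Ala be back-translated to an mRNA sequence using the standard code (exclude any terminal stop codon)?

16

Met: 1 codon.
Gln: 2 codons.
Glu: 2 codons.
Ala: 4 codons.
1 × 2 × 2 × 4 = 16.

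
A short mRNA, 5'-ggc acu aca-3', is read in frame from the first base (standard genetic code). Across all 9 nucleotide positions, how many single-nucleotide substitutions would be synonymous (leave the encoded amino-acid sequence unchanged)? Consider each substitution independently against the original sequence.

Codon 1 (GGC, Gly): 3 synonymous substitutions.
Codon 2 (ACU, Thr): 3 synonymous substitutions.
Codon 3 (ACA, Thr): 3 synonymous substitutions.
Total: 3 + 3 + 3 = 9.

9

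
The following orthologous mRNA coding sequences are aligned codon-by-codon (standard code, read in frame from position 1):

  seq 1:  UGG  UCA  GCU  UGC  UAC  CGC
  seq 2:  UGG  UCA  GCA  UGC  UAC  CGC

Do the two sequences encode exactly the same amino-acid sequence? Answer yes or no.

Codon 1: UGG Trp / UGG Trp — identical.
Codon 2: UCA Ser / UCA Ser — identical.
Codon 3: GCU Ala / GCA Ala — synonymous.
Codon 4: UGC Cys / UGC Cys — identical.
Codon 5: UAC Tyr / UAC Tyr — identical.
Codon 6: CGC Arg / CGC Arg — identical.
Nonsynonymous differences: 0 → same protein.

yes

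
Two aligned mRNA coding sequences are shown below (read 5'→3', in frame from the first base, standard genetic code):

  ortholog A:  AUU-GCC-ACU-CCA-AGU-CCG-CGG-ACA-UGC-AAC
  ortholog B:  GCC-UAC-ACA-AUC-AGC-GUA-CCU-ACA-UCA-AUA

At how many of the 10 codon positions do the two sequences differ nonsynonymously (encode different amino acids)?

Codon 1: AUU Ile / GCC Ala — nonsynonymous.
Codon 2: GCC Ala / UAC Tyr — nonsynonymous.
Codon 3: ACU Thr / ACA Thr — synonymous.
Codon 4: CCA Pro / AUC Ile — nonsynonymous.
Codon 5: AGU Ser / AGC Ser — synonymous.
Codon 6: CCG Pro / GUA Val — nonsynonymous.
Codon 7: CGG Arg / CCU Pro — nonsynonymous.
Codon 8: ACA Thr / ACA Thr — identical.
Codon 9: UGC Cys / UCA Ser — nonsynonymous.
Codon 10: AAC Asn / AUA Ile — nonsynonymous.
Nonsynonymous differences: 7.

7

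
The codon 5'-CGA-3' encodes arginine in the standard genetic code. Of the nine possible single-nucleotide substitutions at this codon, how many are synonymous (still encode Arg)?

Position 1: AGA → 1 synonymous.
Position 2: none → 0 synonymous.
Position 3: CGT, CGC, CGG → 3 synonymous.
Total: 1 + 0 + 3 = 4.

4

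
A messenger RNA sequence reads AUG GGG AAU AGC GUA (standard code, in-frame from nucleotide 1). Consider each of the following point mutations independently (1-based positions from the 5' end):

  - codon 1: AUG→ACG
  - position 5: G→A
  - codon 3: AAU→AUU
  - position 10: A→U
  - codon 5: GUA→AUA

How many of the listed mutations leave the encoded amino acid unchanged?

0

Codon 1: AUG (Met) → ACG (Thr) — missense.
Codon 2: GGG (Gly) → GAG (Glu) — missense.
Codon 3: AAU (Asn) → AUU (Ile) — missense.
Codon 4: AGC (Ser) → UGC (Cys) — missense.
Codon 5: GUA (Val) → AUA (Ile) — missense.
Synonymous: 0 of 5.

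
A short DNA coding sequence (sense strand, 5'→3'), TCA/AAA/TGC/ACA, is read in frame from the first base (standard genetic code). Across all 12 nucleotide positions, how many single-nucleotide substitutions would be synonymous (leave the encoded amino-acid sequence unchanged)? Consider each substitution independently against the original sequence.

Codon 1 (TCA, Ser): 3 synonymous substitutions.
Codon 2 (AAA, Lys): 1 synonymous substitution.
Codon 3 (TGC, Cys): 1 synonymous substitution.
Codon 4 (ACA, Thr): 3 synonymous substitutions.
Total: 3 + 1 + 1 + 3 = 8.

8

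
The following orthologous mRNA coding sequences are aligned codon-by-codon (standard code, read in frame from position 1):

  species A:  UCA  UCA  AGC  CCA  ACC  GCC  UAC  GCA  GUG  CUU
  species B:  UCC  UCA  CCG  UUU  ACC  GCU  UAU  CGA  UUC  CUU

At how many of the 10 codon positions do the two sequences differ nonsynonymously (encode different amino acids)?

4

Codon 1: UCA Ser / UCC Ser — synonymous.
Codon 2: UCA Ser / UCA Ser — identical.
Codon 3: AGC Ser / CCG Pro — nonsynonymous.
Codon 4: CCA Pro / UUU Phe — nonsynonymous.
Codon 5: ACC Thr / ACC Thr — identical.
Codon 6: GCC Ala / GCU Ala — synonymous.
Codon 7: UAC Tyr / UAU Tyr — synonymous.
Codon 8: GCA Ala / CGA Arg — nonsynonymous.
Codon 9: GUG Val / UUC Phe — nonsynonymous.
Codon 10: CUU Leu / CUU Leu — identical.
Nonsynonymous differences: 4.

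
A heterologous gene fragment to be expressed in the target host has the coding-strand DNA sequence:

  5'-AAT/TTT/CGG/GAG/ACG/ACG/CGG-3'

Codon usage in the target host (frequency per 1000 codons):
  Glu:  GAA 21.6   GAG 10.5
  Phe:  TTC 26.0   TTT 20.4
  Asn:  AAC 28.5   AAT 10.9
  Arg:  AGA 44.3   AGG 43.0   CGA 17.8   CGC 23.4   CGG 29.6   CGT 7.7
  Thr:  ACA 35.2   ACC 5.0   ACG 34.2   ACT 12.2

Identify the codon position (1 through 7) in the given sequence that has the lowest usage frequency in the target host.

Codon 1 AAT (Asn): 10.9 per 1000.
Codon 2 TTT (Phe): 20.4 per 1000.
Codon 3 CGG (Arg): 29.6 per 1000.
Codon 4 GAG (Glu): 10.5 per 1000.
Codon 5 ACG (Thr): 34.2 per 1000.
Codon 6 ACG (Thr): 34.2 per 1000.
Codon 7 CGG (Arg): 29.6 per 1000.
Lowest frequency is 10.5 at codon 4.

4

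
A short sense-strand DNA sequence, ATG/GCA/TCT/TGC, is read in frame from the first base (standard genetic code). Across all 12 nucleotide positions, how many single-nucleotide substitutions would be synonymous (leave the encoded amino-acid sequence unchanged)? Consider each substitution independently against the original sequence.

7

Codon 1 (ATG, Met): 0 synonymous substitutions.
Codon 2 (GCA, Ala): 3 synonymous substitutions.
Codon 3 (TCT, Ser): 3 synonymous substitutions.
Codon 4 (TGC, Cys): 1 synonymous substitution.
Total: 0 + 3 + 3 + 1 = 7.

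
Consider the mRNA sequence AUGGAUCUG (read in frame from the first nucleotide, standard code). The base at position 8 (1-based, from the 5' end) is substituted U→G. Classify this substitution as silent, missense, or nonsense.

Position 8 falls in codon 3: CUG → Leu.
After the substitution the codon is CGG → Arg.
Leu ≠ Arg, so this is a missense mutation.

missense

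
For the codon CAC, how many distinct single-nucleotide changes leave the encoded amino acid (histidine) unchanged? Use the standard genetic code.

Position 1: none → 0 synonymous.
Position 2: none → 0 synonymous.
Position 3: CAU → 1 synonymous.
Total: 0 + 0 + 1 = 1.

1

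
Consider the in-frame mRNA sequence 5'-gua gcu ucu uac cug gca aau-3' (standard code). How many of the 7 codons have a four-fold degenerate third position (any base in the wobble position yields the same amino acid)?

5

Codon 1 GUA (Val): third position 4-fold.
Codon 2 GCU (Ala): third position 4-fold.
Codon 3 UCU (Ser): third position 4-fold.
Codon 4 UAC (Tyr): third position 2-fold.
Codon 5 CUG (Leu): third position 4-fold.
Codon 6 GCA (Ala): third position 4-fold.
Codon 7 AAU (Asn): third position 2-fold.
Four-fold degenerate third positions: 5.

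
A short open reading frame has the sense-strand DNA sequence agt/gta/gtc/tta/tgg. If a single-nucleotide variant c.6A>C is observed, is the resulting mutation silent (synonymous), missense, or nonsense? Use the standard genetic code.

silent

Position 6 falls in codon 2: GTA → Val.
After the substitution the codon is GTC → Val.
Both encode Val, so the change is synonymous.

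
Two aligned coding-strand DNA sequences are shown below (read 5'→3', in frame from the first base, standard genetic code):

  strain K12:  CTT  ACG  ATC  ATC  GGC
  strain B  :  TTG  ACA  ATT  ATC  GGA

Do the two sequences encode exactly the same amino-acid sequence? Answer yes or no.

Codon 1: CTT Leu / TTG Leu — synonymous.
Codon 2: ACG Thr / ACA Thr — synonymous.
Codon 3: ATC Ile / ATT Ile — synonymous.
Codon 4: ATC Ile / ATC Ile — identical.
Codon 5: GGC Gly / GGA Gly — synonymous.
Nonsynonymous differences: 0 → same protein.

yes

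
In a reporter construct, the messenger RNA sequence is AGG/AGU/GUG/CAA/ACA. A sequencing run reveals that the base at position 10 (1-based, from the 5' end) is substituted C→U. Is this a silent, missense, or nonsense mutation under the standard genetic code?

nonsense

Position 10 falls in codon 4: CAA → Gln.
After the substitution the codon is UAA → Stop.
The new codon is a stop codon, so this is a nonsense mutation.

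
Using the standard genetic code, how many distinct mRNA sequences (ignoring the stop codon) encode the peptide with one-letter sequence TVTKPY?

1024

Thr: 4 codons.
Val: 4 codons.
Thr: 4 codons.
Lys: 2 codons.
Pro: 4 codons.
Tyr: 2 codons.
4 × 4 × 4 × 2 × 4 × 2 = 1024.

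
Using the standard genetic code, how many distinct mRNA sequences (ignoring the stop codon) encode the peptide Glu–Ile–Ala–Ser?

Glu: 2 codons.
Ile: 3 codons.
Ala: 4 codons.
Ser: 6 codons.
2 × 3 × 4 × 6 = 144.

144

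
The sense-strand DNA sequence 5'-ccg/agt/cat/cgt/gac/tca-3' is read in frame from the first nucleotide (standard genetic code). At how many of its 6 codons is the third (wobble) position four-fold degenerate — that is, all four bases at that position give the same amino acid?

3

Codon 1 CCG (Pro): third position 4-fold.
Codon 2 AGT (Ser): third position 2-fold.
Codon 3 CAT (His): third position 2-fold.
Codon 4 CGT (Arg): third position 4-fold.
Codon 5 GAC (Asp): third position 2-fold.
Codon 6 TCA (Ser): third position 4-fold.
Four-fold degenerate third positions: 3.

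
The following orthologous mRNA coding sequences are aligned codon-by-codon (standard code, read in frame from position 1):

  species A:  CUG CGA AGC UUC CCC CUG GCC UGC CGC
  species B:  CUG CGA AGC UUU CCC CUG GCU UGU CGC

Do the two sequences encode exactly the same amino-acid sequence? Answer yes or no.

Codon 1: CUG Leu / CUG Leu — identical.
Codon 2: CGA Arg / CGA Arg — identical.
Codon 3: AGC Ser / AGC Ser — identical.
Codon 4: UUC Phe / UUU Phe — synonymous.
Codon 5: CCC Pro / CCC Pro — identical.
Codon 6: CUG Leu / CUG Leu — identical.
Codon 7: GCC Ala / GCU Ala — synonymous.
Codon 8: UGC Cys / UGU Cys — synonymous.
Codon 9: CGC Arg / CGC Arg — identical.
Nonsynonymous differences: 0 → same protein.

yes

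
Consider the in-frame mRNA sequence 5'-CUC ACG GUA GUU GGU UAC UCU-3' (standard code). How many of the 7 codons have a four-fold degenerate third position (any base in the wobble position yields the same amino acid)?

Codon 1 CUC (Leu): third position 4-fold.
Codon 2 ACG (Thr): third position 4-fold.
Codon 3 GUA (Val): third position 4-fold.
Codon 4 GUU (Val): third position 4-fold.
Codon 5 GGU (Gly): third position 4-fold.
Codon 6 UAC (Tyr): third position 2-fold.
Codon 7 UCU (Ser): third position 4-fold.
Four-fold degenerate third positions: 6.

6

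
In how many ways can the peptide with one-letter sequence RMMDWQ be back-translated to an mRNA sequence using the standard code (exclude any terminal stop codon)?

24

Arg: 6 codons.
Met: 1 codon.
Met: 1 codon.
Asp: 2 codons.
Trp: 1 codon.
Gln: 2 codons.
6 × 1 × 1 × 2 × 1 × 2 = 24.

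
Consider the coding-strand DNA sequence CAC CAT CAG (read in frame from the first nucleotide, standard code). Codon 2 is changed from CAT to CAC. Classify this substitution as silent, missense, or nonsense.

Position 6 falls in codon 2: CAT → His.
After the substitution the codon is CAC → His.
Both encode His, so the change is synonymous.

silent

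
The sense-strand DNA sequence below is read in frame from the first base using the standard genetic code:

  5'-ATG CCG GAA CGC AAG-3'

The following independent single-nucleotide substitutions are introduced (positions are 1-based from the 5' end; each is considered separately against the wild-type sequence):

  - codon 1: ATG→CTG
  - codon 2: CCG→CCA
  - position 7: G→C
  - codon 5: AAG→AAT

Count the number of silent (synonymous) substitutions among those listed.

Codon 1: ATG (Met) → CTG (Leu) — missense.
Codon 2: CCG (Pro) → CCA (Pro) — synonymous.
Codon 3: GAA (Glu) → CAA (Gln) — missense.
Codon 5: AAG (Lys) → AAT (Asn) — missense.
Synonymous: 1 of 4.

1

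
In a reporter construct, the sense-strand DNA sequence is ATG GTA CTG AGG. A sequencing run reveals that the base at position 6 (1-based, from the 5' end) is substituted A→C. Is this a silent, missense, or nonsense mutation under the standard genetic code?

silent

Position 6 falls in codon 2: GTA → Val.
After the substitution the codon is GTC → Val.
Both encode Val, so the change is synonymous.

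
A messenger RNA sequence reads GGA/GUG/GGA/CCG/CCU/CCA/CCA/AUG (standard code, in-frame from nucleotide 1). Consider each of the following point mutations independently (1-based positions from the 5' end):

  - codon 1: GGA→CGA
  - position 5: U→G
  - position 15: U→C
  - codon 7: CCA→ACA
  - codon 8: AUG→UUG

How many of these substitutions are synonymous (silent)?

Codon 1: GGA (Gly) → CGA (Arg) — missense.
Codon 2: GUG (Val) → GGG (Gly) — missense.
Codon 5: CCU (Pro) → CCC (Pro) — synonymous.
Codon 7: CCA (Pro) → ACA (Thr) — missense.
Codon 8: AUG (Met) → UUG (Leu) — missense.
Synonymous: 1 of 5.

1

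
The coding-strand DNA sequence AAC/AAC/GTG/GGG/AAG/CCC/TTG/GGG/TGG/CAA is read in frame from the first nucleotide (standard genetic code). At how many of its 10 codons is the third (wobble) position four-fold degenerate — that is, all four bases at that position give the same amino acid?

4

Codon 1 AAC (Asn): third position 2-fold.
Codon 2 AAC (Asn): third position 2-fold.
Codon 3 GTG (Val): third position 4-fold.
Codon 4 GGG (Gly): third position 4-fold.
Codon 5 AAG (Lys): third position 2-fold.
Codon 6 CCC (Pro): third position 4-fold.
Codon 7 TTG (Leu): third position 2-fold.
Codon 8 GGG (Gly): third position 4-fold.
Codon 9 TGG (Trp): third position 1-fold.
Codon 10 CAA (Gln): third position 2-fold.
Four-fold degenerate third positions: 4.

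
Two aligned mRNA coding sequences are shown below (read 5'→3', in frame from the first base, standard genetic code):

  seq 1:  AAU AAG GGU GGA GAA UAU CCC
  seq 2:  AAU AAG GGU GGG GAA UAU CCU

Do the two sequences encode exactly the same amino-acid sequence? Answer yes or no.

Codon 1: AAU Asn / AAU Asn — identical.
Codon 2: AAG Lys / AAG Lys — identical.
Codon 3: GGU Gly / GGU Gly — identical.
Codon 4: GGA Gly / GGG Gly — synonymous.
Codon 5: GAA Glu / GAA Glu — identical.
Codon 6: UAU Tyr / UAU Tyr — identical.
Codon 7: CCC Pro / CCU Pro — synonymous.
Nonsynonymous differences: 0 → same protein.

yes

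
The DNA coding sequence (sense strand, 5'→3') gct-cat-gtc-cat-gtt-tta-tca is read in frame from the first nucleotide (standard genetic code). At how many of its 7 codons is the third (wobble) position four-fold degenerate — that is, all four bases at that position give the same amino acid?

4

Codon 1 GCT (Ala): third position 4-fold.
Codon 2 CAT (His): third position 2-fold.
Codon 3 GTC (Val): third position 4-fold.
Codon 4 CAT (His): third position 2-fold.
Codon 5 GTT (Val): third position 4-fold.
Codon 6 TTA (Leu): third position 2-fold.
Codon 7 TCA (Ser): third position 4-fold.
Four-fold degenerate third positions: 4.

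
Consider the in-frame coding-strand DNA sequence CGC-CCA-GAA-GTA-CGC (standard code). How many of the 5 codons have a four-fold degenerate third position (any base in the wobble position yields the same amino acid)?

Codon 1 CGC (Arg): third position 4-fold.
Codon 2 CCA (Pro): third position 4-fold.
Codon 3 GAA (Glu): third position 2-fold.
Codon 4 GTA (Val): third position 4-fold.
Codon 5 CGC (Arg): third position 4-fold.
Four-fold degenerate third positions: 4.

4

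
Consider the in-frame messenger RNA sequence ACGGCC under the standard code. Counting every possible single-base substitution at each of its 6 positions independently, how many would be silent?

Codon 1 (ACG, Thr): 3 synonymous substitutions.
Codon 2 (GCC, Ala): 3 synonymous substitutions.
Total: 3 + 3 = 6.

6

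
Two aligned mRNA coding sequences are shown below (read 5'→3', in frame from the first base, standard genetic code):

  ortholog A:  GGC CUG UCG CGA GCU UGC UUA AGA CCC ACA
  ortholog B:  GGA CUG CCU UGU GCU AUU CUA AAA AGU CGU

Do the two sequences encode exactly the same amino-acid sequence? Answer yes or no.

no

Codon 1: GGC Gly / GGA Gly — synonymous.
Codon 2: CUG Leu / CUG Leu — identical.
Codon 3: UCG Ser / CCU Pro — nonsynonymous.
Codon 4: CGA Arg / UGU Cys — nonsynonymous.
Codon 5: GCU Ala / GCU Ala — identical.
Codon 6: UGC Cys / AUU Ile — nonsynonymous.
Codon 7: UUA Leu / CUA Leu — synonymous.
Codon 8: AGA Arg / AAA Lys — nonsynonymous.
Codon 9: CCC Pro / AGU Ser — nonsynonymous.
Codon 10: ACA Thr / CGU Arg — nonsynonymous.
Nonsynonymous differences: 6 → different protein.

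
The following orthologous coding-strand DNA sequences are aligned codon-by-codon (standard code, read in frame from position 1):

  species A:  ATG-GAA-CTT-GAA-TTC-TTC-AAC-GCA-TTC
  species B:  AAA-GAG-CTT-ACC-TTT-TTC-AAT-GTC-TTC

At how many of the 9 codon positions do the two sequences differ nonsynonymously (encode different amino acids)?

Codon 1: ATG Met / AAA Lys — nonsynonymous.
Codon 2: GAA Glu / GAG Glu — synonymous.
Codon 3: CTT Leu / CTT Leu — identical.
Codon 4: GAA Glu / ACC Thr — nonsynonymous.
Codon 5: TTC Phe / TTT Phe — synonymous.
Codon 6: TTC Phe / TTC Phe — identical.
Codon 7: AAC Asn / AAT Asn — synonymous.
Codon 8: GCA Ala / GTC Val — nonsynonymous.
Codon 9: TTC Phe / TTC Phe — identical.
Nonsynonymous differences: 3.

3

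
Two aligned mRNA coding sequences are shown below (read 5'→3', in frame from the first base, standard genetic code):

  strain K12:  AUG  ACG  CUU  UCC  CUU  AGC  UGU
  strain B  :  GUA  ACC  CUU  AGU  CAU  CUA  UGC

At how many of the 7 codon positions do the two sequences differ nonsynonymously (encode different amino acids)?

3

Codon 1: AUG Met / GUA Val — nonsynonymous.
Codon 2: ACG Thr / ACC Thr — synonymous.
Codon 3: CUU Leu / CUU Leu — identical.
Codon 4: UCC Ser / AGU Ser — synonymous.
Codon 5: CUU Leu / CAU His — nonsynonymous.
Codon 6: AGC Ser / CUA Leu — nonsynonymous.
Codon 7: UGU Cys / UGC Cys — synonymous.
Nonsynonymous differences: 3.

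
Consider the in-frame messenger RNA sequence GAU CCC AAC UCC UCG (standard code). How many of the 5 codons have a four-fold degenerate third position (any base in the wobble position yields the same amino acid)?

Codon 1 GAU (Asp): third position 2-fold.
Codon 2 CCC (Pro): third position 4-fold.
Codon 3 AAC (Asn): third position 2-fold.
Codon 4 UCC (Ser): third position 4-fold.
Codon 5 UCG (Ser): third position 4-fold.
Four-fold degenerate third positions: 3.

3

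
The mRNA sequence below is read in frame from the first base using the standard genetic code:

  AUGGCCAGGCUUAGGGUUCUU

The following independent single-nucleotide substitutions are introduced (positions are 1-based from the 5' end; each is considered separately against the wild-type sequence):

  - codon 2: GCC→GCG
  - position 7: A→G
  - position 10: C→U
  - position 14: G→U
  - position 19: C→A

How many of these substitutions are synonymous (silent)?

Codon 2: GCC (Ala) → GCG (Ala) — synonymous.
Codon 3: AGG (Arg) → GGG (Gly) — missense.
Codon 4: CUU (Leu) → UUU (Phe) — missense.
Codon 5: AGG (Arg) → AUG (Met) — missense.
Codon 7: CUU (Leu) → AUU (Ile) — missense.
Synonymous: 1 of 5.

1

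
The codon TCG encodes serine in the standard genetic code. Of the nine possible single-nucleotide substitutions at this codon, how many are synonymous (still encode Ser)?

3

Position 1: none → 0 synonymous.
Position 2: none → 0 synonymous.
Position 3: TCT, TCC, TCA → 3 synonymous.
Total: 0 + 0 + 3 = 3.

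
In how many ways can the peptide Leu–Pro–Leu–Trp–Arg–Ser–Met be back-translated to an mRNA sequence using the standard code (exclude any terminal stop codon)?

Leu: 6 codons.
Pro: 4 codons.
Leu: 6 codons.
Trp: 1 codon.
Arg: 6 codons.
Ser: 6 codons.
Met: 1 codon.
6 × 4 × 6 × 1 × 6 × 6 × 1 = 5184.

5184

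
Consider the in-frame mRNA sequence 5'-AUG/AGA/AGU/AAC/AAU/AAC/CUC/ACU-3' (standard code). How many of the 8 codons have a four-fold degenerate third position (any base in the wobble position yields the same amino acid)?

2

Codon 1 AUG (Met): third position 1-fold.
Codon 2 AGA (Arg): third position 2-fold.
Codon 3 AGU (Ser): third position 2-fold.
Codon 4 AAC (Asn): third position 2-fold.
Codon 5 AAU (Asn): third position 2-fold.
Codon 6 AAC (Asn): third position 2-fold.
Codon 7 CUC (Leu): third position 4-fold.
Codon 8 ACU (Thr): third position 4-fold.
Four-fold degenerate third positions: 2.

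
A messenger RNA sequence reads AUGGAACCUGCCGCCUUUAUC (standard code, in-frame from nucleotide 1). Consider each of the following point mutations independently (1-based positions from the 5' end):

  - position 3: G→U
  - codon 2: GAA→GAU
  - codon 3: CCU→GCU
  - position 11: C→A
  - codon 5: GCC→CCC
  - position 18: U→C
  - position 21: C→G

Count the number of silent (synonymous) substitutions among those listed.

1

Codon 1: AUG (Met) → AUU (Ile) — missense.
Codon 2: GAA (Glu) → GAU (Asp) — missense.
Codon 3: CCU (Pro) → GCU (Ala) — missense.
Codon 4: GCC (Ala) → GAC (Asp) — missense.
Codon 5: GCC (Ala) → CCC (Pro) — missense.
Codon 6: UUU (Phe) → UUC (Phe) — synonymous.
Codon 7: AUC (Ile) → AUG (Met) — missense.
Synonymous: 1 of 7.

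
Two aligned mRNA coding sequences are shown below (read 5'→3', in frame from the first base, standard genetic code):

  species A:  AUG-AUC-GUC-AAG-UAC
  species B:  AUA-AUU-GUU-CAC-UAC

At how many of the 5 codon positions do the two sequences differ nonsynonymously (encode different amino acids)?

Codon 1: AUG Met / AUA Ile — nonsynonymous.
Codon 2: AUC Ile / AUU Ile — synonymous.
Codon 3: GUC Val / GUU Val — synonymous.
Codon 4: AAG Lys / CAC His — nonsynonymous.
Codon 5: UAC Tyr / UAC Tyr — identical.
Nonsynonymous differences: 2.

2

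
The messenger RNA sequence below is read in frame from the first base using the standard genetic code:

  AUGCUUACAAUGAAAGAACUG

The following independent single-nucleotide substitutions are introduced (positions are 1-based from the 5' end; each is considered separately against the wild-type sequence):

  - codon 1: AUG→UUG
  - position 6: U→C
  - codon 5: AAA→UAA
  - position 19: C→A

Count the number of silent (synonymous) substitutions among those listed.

1

Codon 1: AUG (Met) → UUG (Leu) — missense.
Codon 2: CUU (Leu) → CUC (Leu) — synonymous.
Codon 5: AAA (Lys) → UAA (Stop) — nonsense.
Codon 7: CUG (Leu) → AUG (Met) — missense.
Synonymous: 1 of 4.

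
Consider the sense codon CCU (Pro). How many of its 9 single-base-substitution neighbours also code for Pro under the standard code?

3

Position 1: none → 0 synonymous.
Position 2: none → 0 synonymous.
Position 3: CCC, CCA, CCG → 3 synonymous.
Total: 0 + 0 + 3 = 3.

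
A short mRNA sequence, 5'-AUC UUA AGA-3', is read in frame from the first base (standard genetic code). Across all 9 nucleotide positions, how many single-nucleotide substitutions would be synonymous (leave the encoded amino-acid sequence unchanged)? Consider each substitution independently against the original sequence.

Codon 1 (AUC, Ile): 2 synonymous substitutions.
Codon 2 (UUA, Leu): 2 synonymous substitutions.
Codon 3 (AGA, Arg): 2 synonymous substitutions.
Total: 2 + 2 + 2 = 6.

6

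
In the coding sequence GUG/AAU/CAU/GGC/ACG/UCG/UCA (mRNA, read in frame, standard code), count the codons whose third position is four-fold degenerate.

5

Codon 1 GUG (Val): third position 4-fold.
Codon 2 AAU (Asn): third position 2-fold.
Codon 3 CAU (His): third position 2-fold.
Codon 4 GGC (Gly): third position 4-fold.
Codon 5 ACG (Thr): third position 4-fold.
Codon 6 UCG (Ser): third position 4-fold.
Codon 7 UCA (Ser): third position 4-fold.
Four-fold degenerate third positions: 5.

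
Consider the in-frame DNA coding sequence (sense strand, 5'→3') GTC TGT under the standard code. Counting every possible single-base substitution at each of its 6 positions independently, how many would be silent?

Codon 1 (GTC, Val): 3 synonymous substitutions.
Codon 2 (TGT, Cys): 1 synonymous substitution.
Total: 3 + 1 = 4.

4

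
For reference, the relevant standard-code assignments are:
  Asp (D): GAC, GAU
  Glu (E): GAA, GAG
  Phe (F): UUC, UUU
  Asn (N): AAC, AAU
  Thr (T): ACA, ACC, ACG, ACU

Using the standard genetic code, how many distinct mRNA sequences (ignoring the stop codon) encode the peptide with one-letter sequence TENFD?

Thr: 4 codons.
Glu: 2 codons.
Asn: 2 codons.
Phe: 2 codons.
Asp: 2 codons.
4 × 2 × 2 × 2 × 2 = 64.

64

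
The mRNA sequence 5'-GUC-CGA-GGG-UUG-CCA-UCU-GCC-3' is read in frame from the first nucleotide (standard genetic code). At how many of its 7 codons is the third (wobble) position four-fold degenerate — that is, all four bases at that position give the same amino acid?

Codon 1 GUC (Val): third position 4-fold.
Codon 2 CGA (Arg): third position 4-fold.
Codon 3 GGG (Gly): third position 4-fold.
Codon 4 UUG (Leu): third position 2-fold.
Codon 5 CCA (Pro): third position 4-fold.
Codon 6 UCU (Ser): third position 4-fold.
Codon 7 GCC (Ala): third position 4-fold.
Four-fold degenerate third positions: 6.

6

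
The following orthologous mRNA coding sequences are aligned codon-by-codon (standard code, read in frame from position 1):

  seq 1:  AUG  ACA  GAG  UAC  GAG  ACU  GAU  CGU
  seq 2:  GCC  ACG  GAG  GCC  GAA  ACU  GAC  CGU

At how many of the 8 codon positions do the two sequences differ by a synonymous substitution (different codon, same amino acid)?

Codon 1: AUG Met / GCC Ala — nonsynonymous.
Codon 2: ACA Thr / ACG Thr — synonymous.
Codon 3: GAG Glu / GAG Glu — identical.
Codon 4: UAC Tyr / GCC Ala — nonsynonymous.
Codon 5: GAG Glu / GAA Glu — synonymous.
Codon 6: ACU Thr / ACU Thr — identical.
Codon 7: GAU Asp / GAC Asp — synonymous.
Codon 8: CGU Arg / CGU Arg — identical.
Synonymous differences: 3.

3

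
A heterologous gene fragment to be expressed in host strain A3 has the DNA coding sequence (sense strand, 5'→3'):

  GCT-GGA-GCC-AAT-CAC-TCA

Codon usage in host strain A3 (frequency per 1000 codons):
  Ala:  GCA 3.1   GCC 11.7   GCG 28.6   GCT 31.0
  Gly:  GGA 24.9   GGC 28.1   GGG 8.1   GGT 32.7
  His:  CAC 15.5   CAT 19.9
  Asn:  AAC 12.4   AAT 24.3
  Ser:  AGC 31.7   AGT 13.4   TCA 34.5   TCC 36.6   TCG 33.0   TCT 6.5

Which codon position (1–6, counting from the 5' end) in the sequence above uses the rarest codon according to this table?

3

Codon 1 GCT (Ala): 31.0 per 1000.
Codon 2 GGA (Gly): 24.9 per 1000.
Codon 3 GCC (Ala): 11.7 per 1000.
Codon 4 AAT (Asn): 24.3 per 1000.
Codon 5 CAC (His): 15.5 per 1000.
Codon 6 TCA (Ser): 34.5 per 1000.
Lowest frequency is 11.7 at codon 3.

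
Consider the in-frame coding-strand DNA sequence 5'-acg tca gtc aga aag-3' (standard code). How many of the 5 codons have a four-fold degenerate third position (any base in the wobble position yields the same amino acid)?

3

Codon 1 ACG (Thr): third position 4-fold.
Codon 2 TCA (Ser): third position 4-fold.
Codon 3 GTC (Val): third position 4-fold.
Codon 4 AGA (Arg): third position 2-fold.
Codon 5 AAG (Lys): third position 2-fold.
Four-fold degenerate third positions: 3.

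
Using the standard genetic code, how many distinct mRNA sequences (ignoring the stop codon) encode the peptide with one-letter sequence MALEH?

96

Met: 1 codon.
Ala: 4 codons.
Leu: 6 codons.
Glu: 2 codons.
His: 2 codons.
1 × 4 × 6 × 2 × 2 = 96.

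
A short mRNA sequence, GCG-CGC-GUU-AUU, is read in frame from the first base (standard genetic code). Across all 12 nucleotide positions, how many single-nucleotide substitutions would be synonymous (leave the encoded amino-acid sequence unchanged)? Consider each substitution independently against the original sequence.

11

Codon 1 (GCG, Ala): 3 synonymous substitutions.
Codon 2 (CGC, Arg): 3 synonymous substitutions.
Codon 3 (GUU, Val): 3 synonymous substitutions.
Codon 4 (AUU, Ile): 2 synonymous substitutions.
Total: 3 + 3 + 3 + 2 = 11.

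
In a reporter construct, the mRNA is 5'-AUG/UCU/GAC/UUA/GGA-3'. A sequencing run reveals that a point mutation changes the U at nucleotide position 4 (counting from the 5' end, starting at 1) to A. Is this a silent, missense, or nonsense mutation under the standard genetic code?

missense

Position 4 falls in codon 2: UCU → Ser.
After the substitution the codon is ACU → Thr.
Ser ≠ Thr, so this is a missense mutation.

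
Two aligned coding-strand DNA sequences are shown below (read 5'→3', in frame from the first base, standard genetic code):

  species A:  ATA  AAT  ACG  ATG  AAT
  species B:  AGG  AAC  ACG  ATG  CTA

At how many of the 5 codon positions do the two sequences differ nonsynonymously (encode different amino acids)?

Codon 1: ATA Ile / AGG Arg — nonsynonymous.
Codon 2: AAT Asn / AAC Asn — synonymous.
Codon 3: ACG Thr / ACG Thr — identical.
Codon 4: ATG Met / ATG Met — identical.
Codon 5: AAT Asn / CTA Leu — nonsynonymous.
Nonsynonymous differences: 2.

2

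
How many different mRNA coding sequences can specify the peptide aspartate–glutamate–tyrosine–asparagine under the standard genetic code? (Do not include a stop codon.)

16

Asp: 2 codons.
Glu: 2 codons.
Tyr: 2 codons.
Asn: 2 codons.
2 × 2 × 2 × 2 = 16.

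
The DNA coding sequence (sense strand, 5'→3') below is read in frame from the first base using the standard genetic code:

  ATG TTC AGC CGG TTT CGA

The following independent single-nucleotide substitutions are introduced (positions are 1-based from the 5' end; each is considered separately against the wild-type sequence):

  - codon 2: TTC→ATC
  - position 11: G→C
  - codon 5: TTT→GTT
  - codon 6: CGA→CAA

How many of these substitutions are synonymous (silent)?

0

Codon 2: TTC (Phe) → ATC (Ile) — missense.
Codon 4: CGG (Arg) → CCG (Pro) — missense.
Codon 5: TTT (Phe) → GTT (Val) — missense.
Codon 6: CGA (Arg) → CAA (Gln) — missense.
Synonymous: 0 of 4.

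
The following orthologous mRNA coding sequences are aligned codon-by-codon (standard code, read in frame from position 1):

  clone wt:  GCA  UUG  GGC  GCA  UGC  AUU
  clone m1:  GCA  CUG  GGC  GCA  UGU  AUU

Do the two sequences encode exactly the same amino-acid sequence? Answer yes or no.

Codon 1: GCA Ala / GCA Ala — identical.
Codon 2: UUG Leu / CUG Leu — synonymous.
Codon 3: GGC Gly / GGC Gly — identical.
Codon 4: GCA Ala / GCA Ala — identical.
Codon 5: UGC Cys / UGU Cys — synonymous.
Codon 6: AUU Ile / AUU Ile — identical.
Nonsynonymous differences: 0 → same protein.

yes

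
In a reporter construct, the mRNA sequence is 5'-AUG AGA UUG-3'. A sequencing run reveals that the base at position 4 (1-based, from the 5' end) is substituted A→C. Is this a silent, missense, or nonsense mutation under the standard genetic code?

Position 4 falls in codon 2: AGA → Arg.
After the substitution the codon is CGA → Arg.
Both encode Arg, so the change is synonymous.

silent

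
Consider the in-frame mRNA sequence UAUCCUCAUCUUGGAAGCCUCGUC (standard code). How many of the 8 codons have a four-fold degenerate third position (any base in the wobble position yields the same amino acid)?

5

Codon 1 UAU (Tyr): third position 2-fold.
Codon 2 CCU (Pro): third position 4-fold.
Codon 3 CAU (His): third position 2-fold.
Codon 4 CUU (Leu): third position 4-fold.
Codon 5 GGA (Gly): third position 4-fold.
Codon 6 AGC (Ser): third position 2-fold.
Codon 7 CUC (Leu): third position 4-fold.
Codon 8 GUC (Val): third position 4-fold.
Four-fold degenerate third positions: 5.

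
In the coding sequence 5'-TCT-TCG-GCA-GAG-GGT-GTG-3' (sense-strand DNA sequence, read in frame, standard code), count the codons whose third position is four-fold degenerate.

Codon 1 TCT (Ser): third position 4-fold.
Codon 2 TCG (Ser): third position 4-fold.
Codon 3 GCA (Ala): third position 4-fold.
Codon 4 GAG (Glu): third position 2-fold.
Codon 5 GGT (Gly): third position 4-fold.
Codon 6 GTG (Val): third position 4-fold.
Four-fold degenerate third positions: 5.

5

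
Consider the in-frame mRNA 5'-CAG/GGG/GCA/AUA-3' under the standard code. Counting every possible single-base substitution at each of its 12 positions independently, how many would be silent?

9

Codon 1 (CAG, Gln): 1 synonymous substitution.
Codon 2 (GGG, Gly): 3 synonymous substitutions.
Codon 3 (GCA, Ala): 3 synonymous substitutions.
Codon 4 (AUA, Ile): 2 synonymous substitutions.
Total: 1 + 3 + 3 + 2 = 9.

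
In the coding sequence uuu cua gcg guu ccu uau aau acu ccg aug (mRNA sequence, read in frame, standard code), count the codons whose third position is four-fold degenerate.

Codon 1 UUU (Phe): third position 2-fold.
Codon 2 CUA (Leu): third position 4-fold.
Codon 3 GCG (Ala): third position 4-fold.
Codon 4 GUU (Val): third position 4-fold.
Codon 5 CCU (Pro): third position 4-fold.
Codon 6 UAU (Tyr): third position 2-fold.
Codon 7 AAU (Asn): third position 2-fold.
Codon 8 ACU (Thr): third position 4-fold.
Codon 9 CCG (Pro): third position 4-fold.
Codon 10 AUG (Met): third position 1-fold.
Four-fold degenerate third positions: 6.

6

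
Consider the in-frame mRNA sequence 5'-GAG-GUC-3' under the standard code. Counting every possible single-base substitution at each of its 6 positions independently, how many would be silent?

4

Codon 1 (GAG, Glu): 1 synonymous substitution.
Codon 2 (GUC, Val): 3 synonymous substitutions.
Total: 1 + 3 = 4.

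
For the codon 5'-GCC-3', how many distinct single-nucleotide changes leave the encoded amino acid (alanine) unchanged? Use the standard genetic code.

3

Position 1: none → 0 synonymous.
Position 2: none → 0 synonymous.
Position 3: GCT, GCA, GCG → 3 synonymous.
Total: 0 + 0 + 3 = 3.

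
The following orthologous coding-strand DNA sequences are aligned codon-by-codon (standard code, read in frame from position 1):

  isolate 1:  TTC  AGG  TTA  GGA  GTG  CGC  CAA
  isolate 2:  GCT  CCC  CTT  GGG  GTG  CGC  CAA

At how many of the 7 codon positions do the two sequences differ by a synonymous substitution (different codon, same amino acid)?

Codon 1: TTC Phe / GCT Ala — nonsynonymous.
Codon 2: AGG Arg / CCC Pro — nonsynonymous.
Codon 3: TTA Leu / CTT Leu — synonymous.
Codon 4: GGA Gly / GGG Gly — synonymous.
Codon 5: GTG Val / GTG Val — identical.
Codon 6: CGC Arg / CGC Arg — identical.
Codon 7: CAA Gln / CAA Gln — identical.
Synonymous differences: 2.

2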